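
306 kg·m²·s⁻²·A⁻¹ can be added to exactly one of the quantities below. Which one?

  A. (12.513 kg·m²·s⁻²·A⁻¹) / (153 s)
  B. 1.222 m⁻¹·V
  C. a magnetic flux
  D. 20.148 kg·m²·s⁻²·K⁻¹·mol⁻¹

Reference: kg·m²·s⁻²·A⁻¹.
Each option:
  A. [kg·m²·s⁻²·A⁻¹] / [s] = kg·m²·s⁻³·A⁻¹
  B. V·m⁻¹ = J·C⁻¹·m⁻¹ = kg·m·s⁻³·A⁻¹
  C. [magnetic flux] = kg·m²·s⁻²·A⁻¹  ← same
  D. kg·m²·s⁻²·K⁻¹·mol⁻¹
Only C. matches kg·m²·s⁻²·A⁻¹.

C.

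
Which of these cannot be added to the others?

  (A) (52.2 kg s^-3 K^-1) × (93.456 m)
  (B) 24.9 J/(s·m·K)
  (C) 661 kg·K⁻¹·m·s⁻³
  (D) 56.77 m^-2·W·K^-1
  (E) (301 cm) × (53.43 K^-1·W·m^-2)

Expand each in SI base units:
  (A) [kg·s⁻³·K⁻¹] · [m] = kg·m·s⁻³·K⁻¹
  (B) J·s⁻¹·m⁻¹·K⁻¹ = N·m·s⁻¹·m⁻¹·K⁻¹ = kg·m·s⁻³·K⁻¹
  (C) kg·m·s⁻³·K⁻¹
  (D) W·m⁻²·K⁻¹ = J·s⁻¹·m⁻²·K⁻¹ = kg·s⁻³·K⁻¹
  (E) [m] · [kg·s⁻³·K⁻¹] = kg·m·s⁻³·K⁻¹
All reduce to kg·m·s⁻³·K⁻¹ except (D), which is kg·s⁻³·K⁻¹.

(D)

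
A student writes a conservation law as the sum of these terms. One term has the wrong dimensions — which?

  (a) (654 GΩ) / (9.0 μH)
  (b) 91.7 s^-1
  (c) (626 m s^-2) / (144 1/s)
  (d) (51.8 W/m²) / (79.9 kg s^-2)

In SI base units:
  (a) [kg·m²·s⁻³·A⁻²] / [kg·m²·s⁻²·A⁻²] = s⁻¹
  (b) s⁻¹
  (c) [m·s⁻²] / [s⁻¹] = m·s⁻¹
  (d) [kg·s⁻³] / [kg·s⁻²] = s⁻¹
All reduce to s⁻¹ except (c), which is m·s⁻¹.

(c)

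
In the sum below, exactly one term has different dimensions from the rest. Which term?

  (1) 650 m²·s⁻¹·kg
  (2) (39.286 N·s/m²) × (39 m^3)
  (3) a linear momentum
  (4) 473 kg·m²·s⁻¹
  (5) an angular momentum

Dimensions:
  (1) kg·m²·s⁻¹
  (2) [kg·m⁻¹·s⁻¹] · [m³] = kg·m²·s⁻¹
  (3) [linear momentum] = kg·m·s⁻¹
  (4) kg·m²·s⁻¹
  (5) [angular momentum] = kg·m²·s⁻¹
All reduce to kg·m²·s⁻¹ except (3), which is kg·m·s⁻¹.

(3)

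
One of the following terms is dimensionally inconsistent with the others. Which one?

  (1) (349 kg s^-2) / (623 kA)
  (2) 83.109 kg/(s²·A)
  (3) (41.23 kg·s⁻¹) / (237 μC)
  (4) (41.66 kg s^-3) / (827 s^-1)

(4)

Work out the base dimensions of each:
  (1) [kg·s⁻²] / [A] = kg·s⁻²·A⁻¹
  (2) kg·s⁻²·A⁻¹
  (3) [kg·s⁻¹] / [s·A] = kg·s⁻²·A⁻¹
  (4) [kg·s⁻³] / [s⁻¹] = kg·s⁻²
All reduce to kg·s⁻²·A⁻¹ except (4), which is kg·s⁻².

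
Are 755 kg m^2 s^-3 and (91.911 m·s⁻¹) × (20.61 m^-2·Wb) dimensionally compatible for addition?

No

Work out the base dimensions of each:
  755 kg m^2 s^-3:  kg·m²·s⁻³
  (91.911 m·s⁻¹) × (20.61 m^-2·Wb):  [m·s⁻¹] · [kg·s⁻²·A⁻¹] = kg·m·s⁻³·A⁻¹
kg·m²·s⁻³ ≠ kg·m·s⁻³·A⁻¹, so they cannot be added.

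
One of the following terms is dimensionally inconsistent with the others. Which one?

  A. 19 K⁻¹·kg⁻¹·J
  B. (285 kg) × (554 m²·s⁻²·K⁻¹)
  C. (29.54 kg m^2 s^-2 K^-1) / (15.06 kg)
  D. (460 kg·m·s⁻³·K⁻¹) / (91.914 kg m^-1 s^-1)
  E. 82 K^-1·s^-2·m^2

B.

Work out the base dimensions of each:
  A. J·kg⁻¹·K⁻¹ = N·m·kg⁻¹·K⁻¹ = m²·s⁻²·K⁻¹
  B. [kg] · [m²·s⁻²·K⁻¹] = kg·m²·s⁻²·K⁻¹
  C. [kg·m²·s⁻²·K⁻¹] / [kg] = m²·s⁻²·K⁻¹
  D. [kg·m·s⁻³·K⁻¹] / [kg·m⁻¹·s⁻¹] = m²·s⁻²·K⁻¹
  E. m²·s⁻²·K⁻¹
All reduce to m²·s⁻²·K⁻¹ except B., which is kg·m²·s⁻²·K⁻¹.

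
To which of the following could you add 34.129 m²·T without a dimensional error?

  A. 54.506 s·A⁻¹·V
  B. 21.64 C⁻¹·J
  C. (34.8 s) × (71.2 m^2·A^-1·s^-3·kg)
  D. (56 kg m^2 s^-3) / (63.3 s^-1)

C.

Reference: T·m² = Wb·m⁻²·m² = kg·m²·s⁻²·A⁻¹.
Each option:
  A. V·s·A⁻¹ = J·C⁻¹·s·A⁻¹ = kg·m²·s⁻²·A⁻²
  B. J·C⁻¹ = N·m·(s·A)⁻¹ = kg·m²·s⁻³·A⁻¹
  C. [s] · [kg·m²·s⁻³·A⁻¹] = kg·m²·s⁻²·A⁻¹  ← same
  D. [kg·m²·s⁻³] / [s⁻¹] = kg·m²·s⁻²
Only C. matches kg·m²·s⁻²·A⁻¹.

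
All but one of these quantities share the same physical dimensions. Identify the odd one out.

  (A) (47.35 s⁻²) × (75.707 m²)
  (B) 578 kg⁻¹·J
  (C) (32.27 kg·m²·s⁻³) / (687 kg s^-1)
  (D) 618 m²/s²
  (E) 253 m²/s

Expand each in SI base units:
  (A) [s⁻²] · [m²] = m²·s⁻²
  (B) J·kg⁻¹ = N·m·kg⁻¹ = m²·s⁻²
  (C) [kg·m²·s⁻³] / [kg·s⁻¹] = m²·s⁻²
  (D) m²·s⁻²
  (E) m²·s⁻¹
All reduce to m²·s⁻² except (E), which is m²·s⁻¹.

(E)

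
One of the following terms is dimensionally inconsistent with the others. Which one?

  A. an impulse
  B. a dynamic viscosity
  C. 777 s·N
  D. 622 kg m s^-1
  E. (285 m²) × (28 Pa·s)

B.

In SI base units:
  A. [impulse] = kg·m·s⁻¹
  B. [dynamic viscosity] = kg·m⁻¹·s⁻¹
  C. N·s = kg·m·s⁻²·s = kg·m·s⁻¹
  D. kg·m·s⁻¹
  E. [m²] · [kg·m⁻¹·s⁻¹] = kg·m·s⁻¹
All reduce to kg·m·s⁻¹ except B., which is kg·m⁻¹·s⁻¹.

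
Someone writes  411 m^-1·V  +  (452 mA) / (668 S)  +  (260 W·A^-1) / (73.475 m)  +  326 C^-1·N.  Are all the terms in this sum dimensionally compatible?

Reduce each to base SI dimensions:
  411 m^-1·V:  V·m⁻¹ = J·C⁻¹·m⁻¹ = kg·m·s⁻³·A⁻¹
  (452 mA) / (668 S):  [A] / [kg⁻¹·m⁻²·s³·A²] = kg·m²·s⁻³·A⁻¹
  (260 W·A^-1) / (73.475 m):  [kg·m²·s⁻³·A⁻¹] / [m] = kg·m·s⁻³·A⁻¹
  326 C^-1·N:  N·C⁻¹ = kg·m·s⁻²·(s·A)⁻¹ = kg·m·s⁻³·A⁻¹
The terms do not share a single dimension (kg·m²·s⁻³·A⁻¹ vs kg·m·s⁻³·A⁻¹).

No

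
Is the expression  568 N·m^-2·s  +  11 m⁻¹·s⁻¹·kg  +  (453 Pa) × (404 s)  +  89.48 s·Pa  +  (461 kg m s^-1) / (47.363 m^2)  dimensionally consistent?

Yes

Expand each in SI base units:
  568 N·m^-2·s:  N·s·m⁻² = kg·m·s⁻²·s·m⁻² = kg·m⁻¹·s⁻¹
  11 m⁻¹·s⁻¹·kg:  kg·m⁻¹·s⁻¹
  (453 Pa) × (404 s):  [kg·m⁻¹·s⁻²] · [s] = kg·m⁻¹·s⁻¹
  89.48 s·Pa:  Pa·s = N·m⁻²·s = kg·m⁻¹·s⁻¹
  (461 kg m s^-1) / (47.363 m^2):  [kg·m·s⁻¹] / [m²] = kg·m⁻¹·s⁻¹
Every term reduces to kg·m⁻¹·s⁻¹.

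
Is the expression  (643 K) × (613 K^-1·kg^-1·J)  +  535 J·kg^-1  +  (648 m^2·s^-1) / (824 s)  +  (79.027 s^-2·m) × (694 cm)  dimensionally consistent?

Yes

Dimensions:
  (643 K) × (613 K^-1·kg^-1·J):  [K] · [m²·s⁻²·K⁻¹] = m²·s⁻²
  535 J·kg^-1:  J·kg⁻¹ = N·m·kg⁻¹ = m²·s⁻²
  (648 m^2·s^-1) / (824 s):  [m²·s⁻¹] / [s] = m²·s⁻²
  (79.027 s^-2·m) × (694 cm):  [m·s⁻²] · [m] = m²·s⁻²
Every term reduces to m²·s⁻².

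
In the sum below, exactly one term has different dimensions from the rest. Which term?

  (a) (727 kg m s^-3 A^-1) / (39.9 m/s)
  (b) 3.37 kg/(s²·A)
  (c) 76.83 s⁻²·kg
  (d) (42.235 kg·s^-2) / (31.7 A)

Work out the base dimensions of each:
  (a) [kg·m·s⁻³·A⁻¹] / [m·s⁻¹] = kg·s⁻²·A⁻¹
  (b) kg·s⁻²·A⁻¹
  (c) kg·s⁻²
  (d) [kg·s⁻²] / [A] = kg·s⁻²·A⁻¹
All reduce to kg·s⁻²·A⁻¹ except (c), which is kg·s⁻².

(c)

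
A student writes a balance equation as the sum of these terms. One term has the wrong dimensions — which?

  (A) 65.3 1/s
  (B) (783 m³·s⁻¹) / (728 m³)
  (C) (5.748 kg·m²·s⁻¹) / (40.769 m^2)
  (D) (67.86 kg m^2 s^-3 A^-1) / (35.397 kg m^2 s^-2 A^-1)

(C)

Reduce each to base SI dimensions:
  (A) s⁻¹
  (B) [m³·s⁻¹] / [m³] = s⁻¹
  (C) [kg·m²·s⁻¹] / [m²] = kg·s⁻¹
  (D) [kg·m²·s⁻³·A⁻¹] / [kg·m²·s⁻²·A⁻¹] = s⁻¹
All reduce to s⁻¹ except (C), which is kg·s⁻¹.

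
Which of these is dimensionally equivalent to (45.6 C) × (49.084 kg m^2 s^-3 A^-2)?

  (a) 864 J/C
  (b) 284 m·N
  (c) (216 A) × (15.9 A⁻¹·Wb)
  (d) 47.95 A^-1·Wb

Reference: [s·A] · [kg·m²·s⁻³·A⁻²] = kg·m²·s⁻²·A⁻¹.
Each option:
  (a) J·C⁻¹ = N·m·(s·A)⁻¹ = kg·m²·s⁻³·A⁻¹
  (b) N·m = kg·m·s⁻²·m = kg·m²·s⁻²
  (c) [A] · [kg·m²·s⁻²·A⁻²] = kg·m²·s⁻²·A⁻¹  ← same
  (d) Wb·A⁻¹ = V·s·A⁻¹ = kg·m²·s⁻²·A⁻²
Only (c) matches kg·m²·s⁻²·A⁻¹.

(c)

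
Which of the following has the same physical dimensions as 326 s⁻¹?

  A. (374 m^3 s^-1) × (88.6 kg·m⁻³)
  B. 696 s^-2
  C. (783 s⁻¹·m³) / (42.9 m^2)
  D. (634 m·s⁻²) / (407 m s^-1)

D.

Reference: s⁻¹.
Each option:
  A. [m³·s⁻¹] · [kg·m⁻³] = kg·s⁻¹
  B. s⁻²
  C. [m³·s⁻¹] / [m²] = m·s⁻¹
  D. [m·s⁻²] / [m·s⁻¹] = s⁻¹  ← same
Only D. matches s⁻¹.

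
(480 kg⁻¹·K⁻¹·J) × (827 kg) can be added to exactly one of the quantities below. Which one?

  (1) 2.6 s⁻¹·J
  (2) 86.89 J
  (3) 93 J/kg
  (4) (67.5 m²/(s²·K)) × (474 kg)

Reference: [m²·s⁻²·K⁻¹] · [kg] = kg·m²·s⁻²·K⁻¹.
Each option:
  (1) J·s⁻¹ = N·m·s⁻¹ = kg·m²·s⁻³
  (2) J = N·m = kg·m²·s⁻²
  (3) J·kg⁻¹ = N·m·kg⁻¹ = m²·s⁻²
  (4) [m²·s⁻²·K⁻¹] · [kg] = kg·m²·s⁻²·K⁻¹  ← same
Only (4) matches kg·m²·s⁻²·K⁻¹.

(4)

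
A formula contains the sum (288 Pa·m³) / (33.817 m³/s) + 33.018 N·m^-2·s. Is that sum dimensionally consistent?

Yes

Expand each in SI base units:
  (288 Pa·m³) / (33.817 m³/s):  [kg·m²·s⁻²] / [m³·s⁻¹] = kg·m⁻¹·s⁻¹
  33.018 N·m^-2·s:  N·s·m⁻² = kg·m·s⁻²·s·m⁻² = kg·m⁻¹·s⁻¹
Both are kg·m⁻¹·s⁻¹, so they have the same dimensions and can be added.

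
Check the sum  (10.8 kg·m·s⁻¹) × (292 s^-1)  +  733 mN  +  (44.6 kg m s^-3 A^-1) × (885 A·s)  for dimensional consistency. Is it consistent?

Dimensions:
  (10.8 kg·m·s⁻¹) × (292 s^-1):  [kg·m·s⁻¹] · [s⁻¹] = kg·m·s⁻²
  733 mN:  N = kg·m·s⁻²
  (44.6 kg m s^-3 A^-1) × (885 A·s):  [kg·m·s⁻³·A⁻¹] · [s·A] = kg·m·s⁻²
Every term reduces to kg·m·s⁻².

Yes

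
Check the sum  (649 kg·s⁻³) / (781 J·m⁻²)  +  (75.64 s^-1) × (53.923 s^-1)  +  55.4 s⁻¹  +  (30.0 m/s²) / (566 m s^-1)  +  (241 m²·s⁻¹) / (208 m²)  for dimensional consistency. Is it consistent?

No

Dimensions:
  (649 kg·s⁻³) / (781 J·m⁻²):  [kg·s⁻³] / [kg·s⁻²] = s⁻¹
  (75.64 s^-1) × (53.923 s^-1):  [s⁻¹] · [s⁻¹] = s⁻²
  55.4 s⁻¹:  s⁻¹
  (30.0 m/s²) / (566 m s^-1):  [m·s⁻²] / [m·s⁻¹] = s⁻¹
  (241 m²·s⁻¹) / (208 m²):  [m²·s⁻¹] / [m²] = s⁻¹
The terms do not share a single dimension (s⁻² vs s⁻¹).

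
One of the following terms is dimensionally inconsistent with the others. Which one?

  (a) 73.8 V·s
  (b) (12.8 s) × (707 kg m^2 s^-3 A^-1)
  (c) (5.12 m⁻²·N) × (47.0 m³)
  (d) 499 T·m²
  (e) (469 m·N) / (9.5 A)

(c)

Expand each in SI base units:
  (a) V·s = J·C⁻¹·s = kg·m²·s⁻²·A⁻¹
  (b) [s] · [kg·m²·s⁻³·A⁻¹] = kg·m²·s⁻²·A⁻¹
  (c) [kg·m⁻¹·s⁻²] · [m³] = kg·m²·s⁻²
  (d) T·m² = Wb·m⁻²·m² = kg·m²·s⁻²·A⁻¹
  (e) [kg·m²·s⁻²] / [A] = kg·m²·s⁻²·A⁻¹
All reduce to kg·m²·s⁻²·A⁻¹ except (c), which is kg·m²·s⁻².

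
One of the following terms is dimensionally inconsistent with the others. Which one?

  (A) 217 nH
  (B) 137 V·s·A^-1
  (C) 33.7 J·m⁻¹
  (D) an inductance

Expand each in SI base units:
  (A) H = V·s·A⁻¹ = kg·m²·s⁻²·A⁻²
  (B) V·s·A⁻¹ = J·C⁻¹·s·A⁻¹ = kg·m²·s⁻²·A⁻²
  (C) J·m⁻¹ = N·m·m⁻¹ = kg·m·s⁻²
  (D) [inductance] = kg·m²·s⁻²·A⁻²
All reduce to kg·m²·s⁻²·A⁻² except (C), which is kg·m·s⁻².

(C)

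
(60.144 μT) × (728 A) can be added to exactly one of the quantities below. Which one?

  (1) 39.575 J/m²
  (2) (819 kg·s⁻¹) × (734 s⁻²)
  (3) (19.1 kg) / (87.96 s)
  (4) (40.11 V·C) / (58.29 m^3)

Reference: [kg·s⁻²·A⁻¹] · [A] = kg·s⁻².
Each option:
  (1) J·m⁻² = N·m·m⁻² = kg·s⁻²  ← same
  (2) [kg·s⁻¹] · [s⁻²] = kg·s⁻³
  (3) [kg] / [s] = kg·s⁻¹
  (4) [kg·m²·s⁻²] / [m³] = kg·m⁻¹·s⁻²
Only (1) matches kg·s⁻².

(1)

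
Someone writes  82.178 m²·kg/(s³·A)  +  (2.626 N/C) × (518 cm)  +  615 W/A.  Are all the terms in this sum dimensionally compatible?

Reduce each to base SI dimensions:
  82.178 m²·kg/(s³·A):  kg·m²·s⁻³·A⁻¹
  (2.626 N/C) × (518 cm):  [kg·m·s⁻³·A⁻¹] · [m] = kg·m²·s⁻³·A⁻¹
  615 W/A:  W·A⁻¹ = J·s⁻¹·A⁻¹ = kg·m²·s⁻³·A⁻¹
Every term reduces to kg·m²·s⁻³·A⁻¹.

Yes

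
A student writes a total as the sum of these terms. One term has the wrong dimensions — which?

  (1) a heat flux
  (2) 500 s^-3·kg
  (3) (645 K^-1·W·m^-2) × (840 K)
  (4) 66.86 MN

(4)

Dimensions:
  (1) [heat flux] = kg·s⁻³
  (2) kg·s⁻³
  (3) [kg·s⁻³·K⁻¹] · [K] = kg·s⁻³
  (4) N = kg·m·s⁻²
All reduce to kg·s⁻³ except (4), which is kg·m·s⁻².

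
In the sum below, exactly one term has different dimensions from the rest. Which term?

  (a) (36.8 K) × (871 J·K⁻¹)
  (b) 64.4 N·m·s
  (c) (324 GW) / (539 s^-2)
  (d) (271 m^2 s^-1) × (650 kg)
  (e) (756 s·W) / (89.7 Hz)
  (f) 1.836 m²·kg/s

(a)

Expand each in SI base units:
  (a) [K] · [kg·m²·s⁻²·K⁻¹] = kg·m²·s⁻²
  (b) N·m·s = kg·m·s⁻²·m·s = kg·m²·s⁻¹
  (c) [kg·m²·s⁻³] / [s⁻²] = kg·m²·s⁻¹
  (d) [m²·s⁻¹] · [kg] = kg·m²·s⁻¹
  (e) [kg·m²·s⁻²] / [s⁻¹] = kg·m²·s⁻¹
  (f) kg·m²·s⁻¹
All reduce to kg·m²·s⁻¹ except (a), which is kg·m²·s⁻².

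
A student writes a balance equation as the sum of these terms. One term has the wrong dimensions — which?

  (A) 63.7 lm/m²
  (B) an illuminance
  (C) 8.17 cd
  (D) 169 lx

Reduce each to base SI dimensions:
  (A) lm·m⁻² = cd·m⁻² = m⁻²·cd
  (B) [illuminance] = m⁻²·cd
  (C) cd
  (D) lx = lm·m⁻² = m⁻²·cd
All reduce to m⁻²·cd except (C), which is cd.

(C)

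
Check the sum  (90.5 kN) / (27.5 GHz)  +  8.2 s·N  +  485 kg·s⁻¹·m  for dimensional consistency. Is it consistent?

In SI base units:
  (90.5 kN) / (27.5 GHz):  [kg·m·s⁻²] / [s⁻¹] = kg·m·s⁻¹
  8.2 s·N:  N·s = kg·m·s⁻²·s = kg·m·s⁻¹
  485 kg·s⁻¹·m:  kg·m·s⁻¹
Every term reduces to kg·m·s⁻¹.

Yes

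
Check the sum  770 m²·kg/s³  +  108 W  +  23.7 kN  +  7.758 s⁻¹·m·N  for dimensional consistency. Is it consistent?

Dimensions:
  770 m²·kg/s³:  kg·m²·s⁻³
  108 W:  W = J·s⁻¹ = kg·m²·s⁻³
  23.7 kN:  N = kg·m·s⁻²
  7.758 s⁻¹·m·N:  N·m·s⁻¹ = kg·m·s⁻²·m·s⁻¹ = kg·m²·s⁻³
The terms do not share a single dimension (kg·m²·s⁻³ vs kg·m·s⁻²).

No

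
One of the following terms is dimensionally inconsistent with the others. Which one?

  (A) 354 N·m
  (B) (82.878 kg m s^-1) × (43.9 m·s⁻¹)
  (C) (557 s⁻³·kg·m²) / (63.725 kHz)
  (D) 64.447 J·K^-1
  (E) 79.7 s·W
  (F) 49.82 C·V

Dimensions:
  (A) N·m = kg·m·s⁻²·m = kg·m²·s⁻²
  (B) [kg·m·s⁻¹] · [m·s⁻¹] = kg·m²·s⁻²
  (C) [kg·m²·s⁻³] / [s⁻¹] = kg·m²·s⁻²
  (D) J·K⁻¹ = N·m·K⁻¹ = kg·m²·s⁻²·K⁻¹
  (E) W·s = J·s⁻¹·s = kg·m²·s⁻²
  (F) C·V = s·A·J·C⁻¹ = kg·m²·s⁻²
All reduce to kg·m²·s⁻² except (D), which is kg·m²·s⁻²·K⁻¹.

(D)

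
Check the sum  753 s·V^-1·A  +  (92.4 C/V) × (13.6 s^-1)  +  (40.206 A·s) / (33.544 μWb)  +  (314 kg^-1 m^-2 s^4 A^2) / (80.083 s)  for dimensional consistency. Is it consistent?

Work out the base dimensions of each:
  753 s·V^-1·A:  A·s·V⁻¹ = A·s·(J·C⁻¹)⁻¹ = kg⁻¹·m⁻²·s⁴·A²
  (92.4 C/V) × (13.6 s^-1):  [kg⁻¹·m⁻²·s⁴·A²] · [s⁻¹] = kg⁻¹·m⁻²·s³·A²
  (40.206 A·s) / (33.544 μWb):  [s·A] / [kg·m²·s⁻²·A⁻¹] = kg⁻¹·m⁻²·s³·A²
  (314 kg^-1 m^-2 s^4 A^2) / (80.083 s):  [kg⁻¹·m⁻²·s⁴·A²] / [s] = kg⁻¹·m⁻²·s³·A²
The terms do not share a single dimension (kg⁻¹·m⁻²·s³·A² vs kg⁻¹·m⁻²·s⁴·A²).

No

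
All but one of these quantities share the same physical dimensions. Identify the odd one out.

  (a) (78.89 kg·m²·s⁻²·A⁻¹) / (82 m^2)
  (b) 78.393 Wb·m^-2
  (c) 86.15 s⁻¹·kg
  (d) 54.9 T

(c)

Expand each in SI base units:
  (a) [kg·m²·s⁻²·A⁻¹] / [m²] = kg·s⁻²·A⁻¹
  (b) Wb·m⁻² = V·s·m⁻² = kg·s⁻²·A⁻¹
  (c) kg·s⁻¹
  (d) T = Wb·m⁻² = kg·s⁻²·A⁻¹
All reduce to kg·s⁻²·A⁻¹ except (c), which is kg·s⁻¹.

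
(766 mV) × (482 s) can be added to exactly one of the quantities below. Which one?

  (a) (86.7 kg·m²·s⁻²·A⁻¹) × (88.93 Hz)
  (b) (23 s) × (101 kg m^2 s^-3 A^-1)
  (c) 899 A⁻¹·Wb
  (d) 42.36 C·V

Reference: [kg·m²·s⁻³·A⁻¹] · [s] = kg·m²·s⁻²·A⁻¹.
Each option:
  (a) [kg·m²·s⁻²·A⁻¹] · [s⁻¹] = kg·m²·s⁻³·A⁻¹
  (b) [s] · [kg·m²·s⁻³·A⁻¹] = kg·m²·s⁻²·A⁻¹  ← same
  (c) Wb·A⁻¹ = V·s·A⁻¹ = kg·m²·s⁻²·A⁻²
  (d) C·V = s·A·J·C⁻¹ = kg·m²·s⁻²
Only (b) matches kg·m²·s⁻²·A⁻¹.

(b)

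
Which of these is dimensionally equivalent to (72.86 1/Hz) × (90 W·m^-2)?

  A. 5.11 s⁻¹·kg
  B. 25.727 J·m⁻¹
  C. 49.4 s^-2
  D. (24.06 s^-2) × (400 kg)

D.

Reference: [s] · [kg·s⁻³] = kg·s⁻².
Each option:
  A. kg·s⁻¹
  B. J·m⁻¹ = N·m·m⁻¹ = kg·m·s⁻²
  C. s⁻²
  D. [s⁻²] · [kg] = kg·s⁻²  ← same
Only D. matches kg·s⁻².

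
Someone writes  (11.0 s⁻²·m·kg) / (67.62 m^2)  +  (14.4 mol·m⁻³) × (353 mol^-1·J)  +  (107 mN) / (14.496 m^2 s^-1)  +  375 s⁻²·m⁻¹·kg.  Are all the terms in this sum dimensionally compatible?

Expand each in SI base units:
  (11.0 s⁻²·m·kg) / (67.62 m^2):  [kg·m·s⁻²] / [m²] = kg·m⁻¹·s⁻²
  (14.4 mol·m⁻³) × (353 mol^-1·J):  [m⁻³·mol] · [kg·m²·s⁻²·mol⁻¹] = kg·m⁻¹·s⁻²
  (107 mN) / (14.496 m^2 s^-1):  [kg·m·s⁻²] / [m²·s⁻¹] = kg·m⁻¹·s⁻¹
  375 s⁻²·m⁻¹·kg:  kg·m⁻¹·s⁻²
The terms do not share a single dimension (kg·m⁻¹·s⁻² vs kg·m⁻¹·s⁻¹).

No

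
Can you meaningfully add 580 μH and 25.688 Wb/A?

Yes

Reduce each to base SI dimensions:
  580 μH:  H = V·s·A⁻¹ = kg·m²·s⁻²·A⁻²
  25.688 Wb/A:  Wb·A⁻¹ = V·s·A⁻¹ = kg·m²·s⁻²·A⁻²
Both are kg·m²·s⁻²·A⁻², so they have the same dimensions and can be added.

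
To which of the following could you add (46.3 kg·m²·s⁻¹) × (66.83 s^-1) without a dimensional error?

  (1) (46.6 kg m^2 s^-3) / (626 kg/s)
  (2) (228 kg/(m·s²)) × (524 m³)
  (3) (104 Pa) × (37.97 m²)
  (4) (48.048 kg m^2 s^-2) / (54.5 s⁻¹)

Reference: [kg·m²·s⁻¹] · [s⁻¹] = kg·m²·s⁻².
Each option:
  (1) [kg·m²·s⁻³] / [kg·s⁻¹] = m²·s⁻²
  (2) [kg·m⁻¹·s⁻²] · [m³] = kg·m²·s⁻²  ← same
  (3) [kg·m⁻¹·s⁻²] · [m²] = kg·m·s⁻²
  (4) [kg·m²·s⁻²] / [s⁻¹] = kg·m²·s⁻¹
Only (2) matches kg·m²·s⁻².

(2)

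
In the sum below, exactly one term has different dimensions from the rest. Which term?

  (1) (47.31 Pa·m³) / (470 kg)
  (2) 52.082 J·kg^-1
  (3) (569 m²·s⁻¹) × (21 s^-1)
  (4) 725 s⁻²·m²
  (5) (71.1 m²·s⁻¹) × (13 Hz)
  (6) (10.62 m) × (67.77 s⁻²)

Dimensions:
  (1) [kg·m²·s⁻²] / [kg] = m²·s⁻²
  (2) J·kg⁻¹ = N·m·kg⁻¹ = m²·s⁻²
  (3) [m²·s⁻¹] · [s⁻¹] = m²·s⁻²
  (4) m²·s⁻²
  (5) [m²·s⁻¹] · [s⁻¹] = m²·s⁻²
  (6) [m] · [s⁻²] = m·s⁻²
All reduce to m²·s⁻² except (6), which is m·s⁻².

(6)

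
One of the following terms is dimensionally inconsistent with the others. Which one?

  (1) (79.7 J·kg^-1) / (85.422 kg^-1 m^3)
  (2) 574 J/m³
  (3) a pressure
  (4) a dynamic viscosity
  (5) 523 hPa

(4)

Work out the base dimensions of each:
  (1) [m²·s⁻²] / [kg⁻¹·m³] = kg·m⁻¹·s⁻²
  (2) J·m⁻³ = N·m·m⁻³ = kg·m⁻¹·s⁻²
  (3) [pressure] = kg·m⁻¹·s⁻²
  (4) [dynamic viscosity] = kg·m⁻¹·s⁻¹
  (5) Pa = N·m⁻² = kg·m⁻¹·s⁻²
All reduce to kg·m⁻¹·s⁻² except (4), which is kg·m⁻¹·s⁻¹.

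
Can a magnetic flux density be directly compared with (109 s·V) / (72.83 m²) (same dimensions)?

Yes

In SI base units:
  a magnetic flux density:  [magnetic flux density] = kg·s⁻²·A⁻¹
  (109 s·V) / (72.83 m²):  [kg·m²·s⁻²·A⁻¹] / [m²] = kg·s⁻²·A⁻¹
Both are kg·s⁻²·A⁻¹, so they have the same dimensions and can be added.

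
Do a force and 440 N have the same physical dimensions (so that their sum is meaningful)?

Yes

Expand each in SI base units:
  a force:  [force] = kg·m·s⁻²
  440 N:  N = kg·m·s⁻²
Both are kg·m·s⁻², so they have the same dimensions and can be added.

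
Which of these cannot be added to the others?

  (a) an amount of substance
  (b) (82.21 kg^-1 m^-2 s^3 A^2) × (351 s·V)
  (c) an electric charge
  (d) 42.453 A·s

In SI base units:
  (a) [amount of substance] = mol
  (b) [kg⁻¹·m⁻²·s³·A²] · [kg·m²·s⁻²·A⁻¹] = s·A
  (c) [electric charge] = s·A
  (d) A·s = s·A
All reduce to s·A except (a), which is mol.

(a)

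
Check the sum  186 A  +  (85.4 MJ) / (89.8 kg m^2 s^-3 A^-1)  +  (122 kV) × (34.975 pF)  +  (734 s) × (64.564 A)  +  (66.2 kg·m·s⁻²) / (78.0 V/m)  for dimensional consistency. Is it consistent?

Reduce each to base SI dimensions:
  186 A:  A
  (85.4 MJ) / (89.8 kg m^2 s^-3 A^-1):  [kg·m²·s⁻²] / [kg·m²·s⁻³·A⁻¹] = s·A
  (122 kV) × (34.975 pF):  [kg·m²·s⁻³·A⁻¹] · [kg⁻¹·m⁻²·s⁴·A²] = s·A
  (734 s) × (64.564 A):  [s] · [A] = s·A
  (66.2 kg·m·s⁻²) / (78.0 V/m):  [kg·m·s⁻²] / [kg·m·s⁻³·A⁻¹] = s·A
The terms do not share a single dimension (A vs s·A).

No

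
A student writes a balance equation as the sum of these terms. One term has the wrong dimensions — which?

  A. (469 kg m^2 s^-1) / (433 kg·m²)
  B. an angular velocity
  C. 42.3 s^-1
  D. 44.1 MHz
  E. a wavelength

E.

Expand each in SI base units:
  A. [kg·m²·s⁻¹] / [kg·m²] = s⁻¹
  B. [angular velocity] = s⁻¹
  C. s⁻¹
  D. Hz = s⁻¹
  E. [wavelength] = m
All reduce to s⁻¹ except E., which is m.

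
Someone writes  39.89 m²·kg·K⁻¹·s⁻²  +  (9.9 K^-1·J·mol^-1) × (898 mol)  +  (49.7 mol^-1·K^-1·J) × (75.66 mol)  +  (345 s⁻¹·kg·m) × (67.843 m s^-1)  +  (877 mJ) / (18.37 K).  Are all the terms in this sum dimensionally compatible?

No

In SI base units:
  39.89 m²·kg·K⁻¹·s⁻²:  kg·m²·s⁻²·K⁻¹
  (9.9 K^-1·J·mol^-1) × (898 mol):  [kg·m²·s⁻²·K⁻¹·mol⁻¹] · [mol] = kg·m²·s⁻²·K⁻¹
  (49.7 mol^-1·K^-1·J) × (75.66 mol):  [kg·m²·s⁻²·K⁻¹·mol⁻¹] · [mol] = kg·m²·s⁻²·K⁻¹
  (345 s⁻¹·kg·m) × (67.843 m s^-1):  [kg·m·s⁻¹] · [m·s⁻¹] = kg·m²·s⁻²
  (877 mJ) / (18.37 K):  [kg·m²·s⁻²] / [K] = kg·m²·s⁻²·K⁻¹
The terms do not share a single dimension (kg·m²·s⁻² vs kg·m²·s⁻²·K⁻¹).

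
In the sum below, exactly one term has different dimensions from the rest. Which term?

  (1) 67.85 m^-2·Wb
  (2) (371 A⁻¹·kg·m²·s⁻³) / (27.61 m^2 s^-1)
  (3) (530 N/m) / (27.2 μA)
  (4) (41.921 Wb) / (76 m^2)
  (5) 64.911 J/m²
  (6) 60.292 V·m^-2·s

(5)

Reduce each to base SI dimensions:
  (1) Wb·m⁻² = V·s·m⁻² = kg·s⁻²·A⁻¹
  (2) [kg·m²·s⁻³·A⁻¹] / [m²·s⁻¹] = kg·s⁻²·A⁻¹
  (3) [kg·s⁻²] / [A] = kg·s⁻²·A⁻¹
  (4) [kg·m²·s⁻²·A⁻¹] / [m²] = kg·s⁻²·A⁻¹
  (5) J·m⁻² = N·m·m⁻² = kg·s⁻²
  (6) V·s·m⁻² = J·C⁻¹·s·m⁻² = kg·s⁻²·A⁻¹
All reduce to kg·s⁻²·A⁻¹ except (5), which is kg·s⁻².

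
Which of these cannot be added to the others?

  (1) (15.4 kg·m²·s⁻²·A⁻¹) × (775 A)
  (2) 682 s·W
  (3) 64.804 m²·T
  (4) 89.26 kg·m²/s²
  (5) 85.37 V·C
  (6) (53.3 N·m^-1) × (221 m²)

Work out the base dimensions of each:
  (1) [kg·m²·s⁻²·A⁻¹] · [A] = kg·m²·s⁻²
  (2) W·s = J·s⁻¹·s = kg·m²·s⁻²
  (3) T·m² = Wb·m⁻²·m² = kg·m²·s⁻²·A⁻¹
  (4) kg·m²·s⁻²
  (5) C·V = s·A·J·C⁻¹ = kg·m²·s⁻²
  (6) [kg·s⁻²] · [m²] = kg·m²·s⁻²
All reduce to kg·m²·s⁻² except (3), which is kg·m²·s⁻²·A⁻¹.

(3)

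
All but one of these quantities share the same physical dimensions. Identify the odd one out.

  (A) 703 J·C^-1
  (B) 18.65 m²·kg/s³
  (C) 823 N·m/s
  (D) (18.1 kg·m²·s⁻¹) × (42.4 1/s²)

Expand each in SI base units:
  (A) J·C⁻¹ = N·m·(s·A)⁻¹ = kg·m²·s⁻³·A⁻¹
  (B) kg·m²·s⁻³
  (C) N·m·s⁻¹ = kg·m·s⁻²·m·s⁻¹ = kg·m²·s⁻³
  (D) [kg·m²·s⁻¹] · [s⁻²] = kg·m²·s⁻³
All reduce to kg·m²·s⁻³ except (A), which is kg·m²·s⁻³·A⁻¹.

(A)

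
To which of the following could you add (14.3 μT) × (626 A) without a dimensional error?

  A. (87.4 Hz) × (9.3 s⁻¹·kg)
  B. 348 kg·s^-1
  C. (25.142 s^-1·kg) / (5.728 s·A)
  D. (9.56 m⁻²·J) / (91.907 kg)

Reference: [kg·s⁻²·A⁻¹] · [A] = kg·s⁻².
Each option:
  A. [s⁻¹] · [kg·s⁻¹] = kg·s⁻²  ← same
  B. kg·s⁻¹
  C. [kg·s⁻¹] / [s·A] = kg·s⁻²·A⁻¹
  D. [kg·s⁻²] / [kg] = s⁻²
Only A. matches kg·s⁻².

A.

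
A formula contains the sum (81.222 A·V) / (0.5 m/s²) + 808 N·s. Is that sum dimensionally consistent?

Reduce each to base SI dimensions:
  (81.222 A·V) / (0.5 m/s²):  [kg·m²·s⁻³] / [m·s⁻²] = kg·m·s⁻¹
  808 N·s:  N·s = kg·m·s⁻²·s = kg·m·s⁻¹
Both are kg·m·s⁻¹, so they have the same dimensions and can be added.

Yes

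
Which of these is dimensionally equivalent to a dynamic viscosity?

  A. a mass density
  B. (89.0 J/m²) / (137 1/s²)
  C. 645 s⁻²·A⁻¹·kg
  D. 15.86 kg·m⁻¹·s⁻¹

D.

Reference: [dynamic viscosity] = kg·m⁻¹·s⁻¹.
Each option:
  A. [mass density] = kg·m⁻³
  B. [kg·s⁻²] / [s⁻²] = kg
  C. kg·s⁻²·A⁻¹
  D. kg·m⁻¹·s⁻¹  ← same
Only D. matches kg·m⁻¹·s⁻¹.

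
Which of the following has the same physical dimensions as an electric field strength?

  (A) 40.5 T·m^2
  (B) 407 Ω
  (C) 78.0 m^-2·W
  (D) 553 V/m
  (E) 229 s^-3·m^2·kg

(D)

Reference: [electric field strength] = kg·m·s⁻³·A⁻¹.
Each option:
  (A) T·m² = Wb·m⁻²·m² = kg·m²·s⁻²·A⁻¹
  (B) Ω = V·A⁻¹ = kg·m²·s⁻³·A⁻²
  (C) W·m⁻² = J·s⁻¹·m⁻² = kg·s⁻³
  (D) V·m⁻¹ = J·C⁻¹·m⁻¹ = kg·m·s⁻³·A⁻¹  ← same
  (E) kg·m²·s⁻³
Only (D) matches kg·m·s⁻³·A⁻¹.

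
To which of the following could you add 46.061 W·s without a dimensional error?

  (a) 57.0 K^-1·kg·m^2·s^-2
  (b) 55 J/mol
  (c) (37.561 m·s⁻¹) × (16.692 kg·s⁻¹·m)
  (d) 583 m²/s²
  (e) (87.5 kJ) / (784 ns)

(c)

Reference: W·s = J·s⁻¹·s = kg·m²·s⁻².
Each option:
  (a) kg·m²·s⁻²·K⁻¹
  (b) J·mol⁻¹ = N·m·mol⁻¹ = kg·m²·s⁻²·mol⁻¹
  (c) [m·s⁻¹] · [kg·m·s⁻¹] = kg·m²·s⁻²  ← same
  (d) m²·s⁻²
  (e) [kg·m²·s⁻²] / [s] = kg·m²·s⁻³
Only (c) matches kg·m²·s⁻².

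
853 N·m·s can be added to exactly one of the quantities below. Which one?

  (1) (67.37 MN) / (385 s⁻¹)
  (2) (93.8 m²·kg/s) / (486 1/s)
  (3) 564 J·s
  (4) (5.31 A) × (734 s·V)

Reference: N·m·s = kg·m·s⁻²·m·s = kg·m²·s⁻¹.
Each option:
  (1) [kg·m·s⁻²] / [s⁻¹] = kg·m·s⁻¹
  (2) [kg·m²·s⁻¹] / [s⁻¹] = kg·m²
  (3) J·s = N·m·s = kg·m²·s⁻¹  ← same
  (4) [A] · [kg·m²·s⁻²·A⁻¹] = kg·m²·s⁻²
Only (3) matches kg·m²·s⁻¹.

(3)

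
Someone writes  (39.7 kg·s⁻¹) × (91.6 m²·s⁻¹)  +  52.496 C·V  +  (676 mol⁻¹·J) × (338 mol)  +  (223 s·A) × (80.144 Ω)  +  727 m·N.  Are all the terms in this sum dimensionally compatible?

No

Expand each in SI base units:
  (39.7 kg·s⁻¹) × (91.6 m²·s⁻¹):  [kg·s⁻¹] · [m²·s⁻¹] = kg·m²·s⁻²
  52.496 C·V:  C·V = s·A·J·C⁻¹ = kg·m²·s⁻²
  (676 mol⁻¹·J) × (338 mol):  [kg·m²·s⁻²·mol⁻¹] · [mol] = kg·m²·s⁻²
  (223 s·A) × (80.144 Ω):  [s·A] · [kg·m²·s⁻³·A⁻²] = kg·m²·s⁻²·A⁻¹
  727 m·N:  N·m = kg·m·s⁻²·m = kg·m²·s⁻²
The terms do not share a single dimension (kg·m²·s⁻² vs kg·m²·s⁻²·A⁻¹).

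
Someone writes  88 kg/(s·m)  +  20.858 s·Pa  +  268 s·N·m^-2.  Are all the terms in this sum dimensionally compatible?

Dimensions:
  88 kg/(s·m):  kg·m⁻¹·s⁻¹
  20.858 s·Pa:  Pa·s = N·m⁻²·s = kg·m⁻¹·s⁻¹
  268 s·N·m^-2:  N·s·m⁻² = kg·m·s⁻²·s·m⁻² = kg·m⁻¹·s⁻¹
Every term reduces to kg·m⁻¹·s⁻¹.

Yes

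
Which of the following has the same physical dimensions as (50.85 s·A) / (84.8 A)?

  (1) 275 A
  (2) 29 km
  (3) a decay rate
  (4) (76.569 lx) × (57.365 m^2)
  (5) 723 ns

Reference: [s·A] / [A] = s.
Each option:
  (1) A
  (2) m
  (3) [decay rate] = s⁻¹
  (4) [m⁻²·cd] · [m²] = cd
  (5) s  ← same
Only (5) matches s.

(5)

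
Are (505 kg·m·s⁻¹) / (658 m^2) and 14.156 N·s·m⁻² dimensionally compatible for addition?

Yes

In SI base units:
  (505 kg·m·s⁻¹) / (658 m^2):  [kg·m·s⁻¹] / [m²] = kg·m⁻¹·s⁻¹
  14.156 N·s·m⁻²:  N·s·m⁻² = kg·m·s⁻²·s·m⁻² = kg·m⁻¹·s⁻¹
Both are kg·m⁻¹·s⁻¹, so they have the same dimensions and can be added.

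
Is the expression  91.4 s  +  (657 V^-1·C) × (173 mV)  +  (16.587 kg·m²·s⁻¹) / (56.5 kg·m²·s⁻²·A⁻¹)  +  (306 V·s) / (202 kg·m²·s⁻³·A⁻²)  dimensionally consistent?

Reduce each to base SI dimensions:
  91.4 s:  s
  (657 V^-1·C) × (173 mV):  [kg⁻¹·m⁻²·s⁴·A²] · [kg·m²·s⁻³·A⁻¹] = s·A
  (16.587 kg·m²·s⁻¹) / (56.5 kg·m²·s⁻²·A⁻¹):  [kg·m²·s⁻¹] / [kg·m²·s⁻²·A⁻¹] = s·A
  (306 V·s) / (202 kg·m²·s⁻³·A⁻²):  [kg·m²·s⁻²·A⁻¹] / [kg·m²·s⁻³·A⁻²] = s·A
The terms do not share a single dimension (s vs s·A).

No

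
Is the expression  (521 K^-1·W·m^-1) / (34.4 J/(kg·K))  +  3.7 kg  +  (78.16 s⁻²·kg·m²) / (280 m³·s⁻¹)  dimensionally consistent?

Reduce each to base SI dimensions:
  (521 K^-1·W·m^-1) / (34.4 J/(kg·K)):  [kg·m·s⁻³·K⁻¹] / [m²·s⁻²·K⁻¹] = kg·m⁻¹·s⁻¹
  3.7 kg:  kg
  (78.16 s⁻²·kg·m²) / (280 m³·s⁻¹):  [kg·m²·s⁻²] / [m³·s⁻¹] = kg·m⁻¹·s⁻¹
The terms do not share a single dimension (kg vs kg·m⁻¹·s⁻¹).

No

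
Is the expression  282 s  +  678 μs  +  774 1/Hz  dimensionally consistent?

Yes

Dimensions:
  282 s:  s
  678 μs:  s
  774 1/Hz:  Hz⁻¹ = (s⁻¹)⁻¹ = s
Every term reduces to s.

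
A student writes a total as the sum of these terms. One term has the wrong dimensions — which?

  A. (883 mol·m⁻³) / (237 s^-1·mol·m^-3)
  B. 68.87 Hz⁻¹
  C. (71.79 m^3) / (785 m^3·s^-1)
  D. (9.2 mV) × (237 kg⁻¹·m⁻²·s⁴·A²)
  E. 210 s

D.

In SI base units:
  A. [m⁻³·mol] / [m⁻³·s⁻¹·mol] = s
  B. Hz⁻¹ = (s⁻¹)⁻¹ = s
  C. [m³] / [m³·s⁻¹] = s
  D. [kg·m²·s⁻³·A⁻¹] · [kg⁻¹·m⁻²·s⁴·A²] = s·A
  E. s
All reduce to s except D., which is s·A.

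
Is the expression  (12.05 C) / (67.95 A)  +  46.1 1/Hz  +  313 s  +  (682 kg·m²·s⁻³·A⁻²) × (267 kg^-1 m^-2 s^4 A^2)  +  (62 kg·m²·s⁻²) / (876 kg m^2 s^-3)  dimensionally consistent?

Yes

Work out the base dimensions of each:
  (12.05 C) / (67.95 A):  [s·A] / [A] = s
  46.1 1/Hz:  Hz⁻¹ = (s⁻¹)⁻¹ = s
  313 s:  s
  (682 kg·m²·s⁻³·A⁻²) × (267 kg^-1 m^-2 s^4 A^2):  [kg·m²·s⁻³·A⁻²] · [kg⁻¹·m⁻²·s⁴·A²] = s
  (62 kg·m²·s⁻²) / (876 kg m^2 s^-3):  [kg·m²·s⁻²] / [kg·m²·s⁻³] = s
Every term reduces to s.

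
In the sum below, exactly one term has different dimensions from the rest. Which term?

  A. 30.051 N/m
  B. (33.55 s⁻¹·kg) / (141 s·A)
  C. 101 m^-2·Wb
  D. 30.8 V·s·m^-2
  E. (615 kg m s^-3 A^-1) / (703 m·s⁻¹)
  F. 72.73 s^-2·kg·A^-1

Expand each in SI base units:
  A. N·m⁻¹ = kg·m·s⁻²·m⁻¹ = kg·s⁻²
  B. [kg·s⁻¹] / [s·A] = kg·s⁻²·A⁻¹
  C. Wb·m⁻² = V·s·m⁻² = kg·s⁻²·A⁻¹
  D. V·s·m⁻² = J·C⁻¹·s·m⁻² = kg·s⁻²·A⁻¹
  E. [kg·m·s⁻³·A⁻¹] / [m·s⁻¹] = kg·s⁻²·A⁻¹
  F. kg·s⁻²·A⁻¹
All reduce to kg·s⁻²·A⁻¹ except A., which is kg·s⁻².

A.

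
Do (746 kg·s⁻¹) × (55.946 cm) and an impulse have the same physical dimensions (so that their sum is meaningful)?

Work out the base dimensions of each:
  (746 kg·s⁻¹) × (55.946 cm):  [kg·s⁻¹] · [m] = kg·m·s⁻¹
  an impulse:  [impulse] = kg·m·s⁻¹
Both are kg·m·s⁻¹, so they have the same dimensions and can be added.

Yes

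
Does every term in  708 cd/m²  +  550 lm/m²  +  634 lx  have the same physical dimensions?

In SI base units:
  708 cd/m²:  cd·m⁻² = m⁻²·cd
  550 lm/m²:  lm·m⁻² = cd·m⁻² = m⁻²·cd
  634 lx:  lx = lm·m⁻² = m⁻²·cd
Every term reduces to m⁻²·cd.

Yes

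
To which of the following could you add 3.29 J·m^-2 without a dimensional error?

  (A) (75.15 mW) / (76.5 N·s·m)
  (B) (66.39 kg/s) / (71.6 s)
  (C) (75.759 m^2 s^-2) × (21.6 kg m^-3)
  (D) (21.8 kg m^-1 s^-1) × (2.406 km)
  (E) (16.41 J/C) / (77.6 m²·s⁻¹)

Reference: J·m⁻² = N·m·m⁻² = kg·s⁻².
Each option:
  (A) [kg·m²·s⁻³] / [kg·m²·s⁻¹] = s⁻²
  (B) [kg·s⁻¹] / [s] = kg·s⁻²  ← same
  (C) [m²·s⁻²] · [kg·m⁻³] = kg·m⁻¹·s⁻²
  (D) [kg·m⁻¹·s⁻¹] · [m] = kg·s⁻¹
  (E) [kg·m²·s⁻³·A⁻¹] / [m²·s⁻¹] = kg·s⁻²·A⁻¹
Only (B) matches kg·s⁻².

(B)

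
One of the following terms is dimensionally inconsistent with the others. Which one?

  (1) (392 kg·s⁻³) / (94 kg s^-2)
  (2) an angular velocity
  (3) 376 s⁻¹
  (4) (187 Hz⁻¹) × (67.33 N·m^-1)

Expand each in SI base units:
  (1) [kg·s⁻³] / [kg·s⁻²] = s⁻¹
  (2) [angular velocity] = s⁻¹
  (3) s⁻¹
  (4) [s] · [kg·s⁻²] = kg·s⁻¹
All reduce to s⁻¹ except (4), which is kg·s⁻¹.

(4)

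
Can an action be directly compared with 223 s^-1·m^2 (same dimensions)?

Expand each in SI base units:
  an action:  [action] = kg·m²·s⁻¹
  223 s^-1·m^2:  m²·s⁻¹
kg·m²·s⁻¹ ≠ m²·s⁻¹, so they cannot be added.

No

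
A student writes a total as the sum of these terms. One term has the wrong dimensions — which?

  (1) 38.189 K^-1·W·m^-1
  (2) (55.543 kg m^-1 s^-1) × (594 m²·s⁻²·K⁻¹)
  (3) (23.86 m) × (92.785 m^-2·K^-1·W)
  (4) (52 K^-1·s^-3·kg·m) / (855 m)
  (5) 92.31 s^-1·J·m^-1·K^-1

In SI base units:
  (1) W·m⁻¹·K⁻¹ = J·s⁻¹·m⁻¹·K⁻¹ = kg·m·s⁻³·K⁻¹
  (2) [kg·m⁻¹·s⁻¹] · [m²·s⁻²·K⁻¹] = kg·m·s⁻³·K⁻¹
  (3) [m] · [kg·s⁻³·K⁻¹] = kg·m·s⁻³·K⁻¹
  (4) [kg·m·s⁻³·K⁻¹] / [m] = kg·s⁻³·K⁻¹
  (5) J·s⁻¹·m⁻¹·K⁻¹ = N·m·s⁻¹·m⁻¹·K⁻¹ = kg·m·s⁻³·K⁻¹
All reduce to kg·m·s⁻³·K⁻¹ except (4), which is kg·s⁻³·K⁻¹.

(4)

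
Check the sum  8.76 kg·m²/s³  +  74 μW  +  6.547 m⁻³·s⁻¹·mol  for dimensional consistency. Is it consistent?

No

In SI base units:
  8.76 kg·m²/s³:  kg·m²·s⁻³
  74 μW:  W = J·s⁻¹ = kg·m²·s⁻³
  6.547 m⁻³·s⁻¹·mol:  m⁻³·s⁻¹·mol
The terms do not share a single dimension (kg·m²·s⁻³ vs m⁻³·s⁻¹·mol).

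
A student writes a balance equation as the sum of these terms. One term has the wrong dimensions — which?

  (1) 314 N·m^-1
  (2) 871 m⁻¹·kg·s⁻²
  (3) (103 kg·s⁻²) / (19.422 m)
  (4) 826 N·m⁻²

Reduce each to base SI dimensions:
  (1) N·m⁻¹ = kg·m·s⁻²·m⁻¹ = kg·s⁻²
  (2) kg·m⁻¹·s⁻²
  (3) [kg·s⁻²] / [m] = kg·m⁻¹·s⁻²
  (4) N·m⁻² = kg·m·s⁻²·m⁻² = kg·m⁻¹·s⁻²
All reduce to kg·m⁻¹·s⁻² except (1), which is kg·s⁻².

(1)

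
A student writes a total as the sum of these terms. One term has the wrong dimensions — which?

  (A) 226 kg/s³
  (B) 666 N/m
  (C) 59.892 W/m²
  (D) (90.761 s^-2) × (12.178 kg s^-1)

(B)

Expand each in SI base units:
  (A) kg·s⁻³
  (B) N·m⁻¹ = kg·m·s⁻²·m⁻¹ = kg·s⁻²
  (C) W·m⁻² = J·s⁻¹·m⁻² = kg·s⁻³
  (D) [s⁻²] · [kg·s⁻¹] = kg·s⁻³
All reduce to kg·s⁻³ except (B), which is kg·s⁻².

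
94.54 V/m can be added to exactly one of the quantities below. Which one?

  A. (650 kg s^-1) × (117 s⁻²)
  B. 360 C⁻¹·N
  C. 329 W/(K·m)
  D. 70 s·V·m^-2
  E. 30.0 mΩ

Reference: V·m⁻¹ = J·C⁻¹·m⁻¹ = kg·m·s⁻³·A⁻¹.
Each option:
  A. [kg·s⁻¹] · [s⁻²] = kg·s⁻³
  B. N·C⁻¹ = kg·m·s⁻²·(s·A)⁻¹ = kg·m·s⁻³·A⁻¹  ← same
  C. W·m⁻¹·K⁻¹ = J·s⁻¹·m⁻¹·K⁻¹ = kg·m·s⁻³·K⁻¹
  D. V·s·m⁻² = J·C⁻¹·s·m⁻² = kg·s⁻²·A⁻¹
  E. Ω = V·A⁻¹ = kg·m²·s⁻³·A⁻²
Only B. matches kg·m·s⁻³·A⁻¹.

B.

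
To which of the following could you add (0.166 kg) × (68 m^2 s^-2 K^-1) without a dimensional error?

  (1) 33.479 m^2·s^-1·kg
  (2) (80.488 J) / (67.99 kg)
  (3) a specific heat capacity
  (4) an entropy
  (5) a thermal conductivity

(4)

Reference: [kg] · [m²·s⁻²·K⁻¹] = kg·m²·s⁻²·K⁻¹.
Each option:
  (1) kg·m²·s⁻¹
  (2) [kg·m²·s⁻²] / [kg] = m²·s⁻²
  (3) [specific heat capacity] = m²·s⁻²·K⁻¹
  (4) [entropy] = kg·m²·s⁻²·K⁻¹  ← same
  (5) [thermal conductivity] = kg·m·s⁻³·K⁻¹
Only (4) matches kg·m²·s⁻²·K⁻¹.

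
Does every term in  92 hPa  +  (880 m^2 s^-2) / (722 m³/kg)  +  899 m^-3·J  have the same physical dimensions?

In SI base units:
  92 hPa:  Pa = N·m⁻² = kg·m⁻¹·s⁻²
  (880 m^2 s^-2) / (722 m³/kg):  [m²·s⁻²] / [kg⁻¹·m³] = kg·m⁻¹·s⁻²
  899 m^-3·J:  J·m⁻³ = N·m·m⁻³ = kg·m⁻¹·s⁻²
Every term reduces to kg·m⁻¹·s⁻².

Yes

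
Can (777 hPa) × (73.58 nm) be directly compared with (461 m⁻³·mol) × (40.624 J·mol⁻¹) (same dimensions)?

Work out the base dimensions of each:
  (777 hPa) × (73.58 nm):  [kg·m⁻¹·s⁻²] · [m] = kg·s⁻²
  (461 m⁻³·mol) × (40.624 J·mol⁻¹):  [m⁻³·mol] · [kg·m²·s⁻²·mol⁻¹] = kg·m⁻¹·s⁻²
kg·s⁻² ≠ kg·m⁻¹·s⁻², so they cannot be added.

No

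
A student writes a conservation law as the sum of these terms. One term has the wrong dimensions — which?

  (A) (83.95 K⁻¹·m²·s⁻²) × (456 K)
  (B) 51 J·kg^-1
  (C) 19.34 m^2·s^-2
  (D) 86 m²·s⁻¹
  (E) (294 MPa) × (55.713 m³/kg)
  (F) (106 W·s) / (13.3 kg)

In SI base units:
  (A) [m²·s⁻²·K⁻¹] · [K] = m²·s⁻²
  (B) J·kg⁻¹ = N·m·kg⁻¹ = m²·s⁻²
  (C) m²·s⁻²
  (D) m²·s⁻¹
  (E) [kg·m⁻¹·s⁻²] · [kg⁻¹·m³] = m²·s⁻²
  (F) [kg·m²·s⁻²] / [kg] = m²·s⁻²
All reduce to m²·s⁻² except (D), which is m²·s⁻¹.

(D)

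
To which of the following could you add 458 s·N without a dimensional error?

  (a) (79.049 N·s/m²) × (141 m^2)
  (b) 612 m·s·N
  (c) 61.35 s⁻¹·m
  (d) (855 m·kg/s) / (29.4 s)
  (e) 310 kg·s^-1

(a)

Reference: N·s = kg·m·s⁻²·s = kg·m·s⁻¹.
Each option:
  (a) [kg·m⁻¹·s⁻¹] · [m²] = kg·m·s⁻¹  ← same
  (b) N·m·s = kg·m·s⁻²·m·s = kg·m²·s⁻¹
  (c) m·s⁻¹
  (d) [kg·m·s⁻¹] / [s] = kg·m·s⁻²
  (e) kg·s⁻¹
Only (a) matches kg·m·s⁻¹.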